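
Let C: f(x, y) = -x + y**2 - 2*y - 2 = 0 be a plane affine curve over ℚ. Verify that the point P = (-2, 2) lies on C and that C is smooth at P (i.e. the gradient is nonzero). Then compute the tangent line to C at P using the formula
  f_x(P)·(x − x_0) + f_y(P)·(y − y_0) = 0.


Tangent line at P: -x + 2*y - 6 = 0.

Step 1: f(-2, 2) = 0, so P lies on C.
Step 2: partial derivatives
  f_x(x, y) = -1, f_y(x, y) = 2*y - 2.
  f_x(P) = -1, f_y(P) = 2 (gradient nonzero, so P is smooth).
Step 3: tangent line at P: -1·(x − -2) + 2·(y − 2) = 0.
Expanding: -x + 2*y - 6 = 0.


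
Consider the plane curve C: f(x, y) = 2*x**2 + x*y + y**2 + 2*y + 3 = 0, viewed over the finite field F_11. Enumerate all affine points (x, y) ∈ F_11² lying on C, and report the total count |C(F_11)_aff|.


Affine F_11-points: {(0, 2), (0, 7), (1, 4), (2, 0), (2, 7), (8, 4), (8, 8), (9, 0), (10, 2), (10, 8)}; count = 10.

For each of the 121 pairs (x, y) ∈ F_11², evaluate f(x, y) mod 11. Record the zeros.
  x = 0: [0↦3, 1↦6, 2↦0, 3↦7, 4↦5, 5↦5, 6↦7, 7↦0, 8↦6, 9↦3, 10↦2]  zeros at y ∈ {2, 7}
  x = 1: [0↦5, 1↦9, 2↦4, 3↦1, 4↦0, 5↦1, 6↦4, 7↦9, 8↦5, 9↦3, 10↦3]  zeros at y ∈ {4}
  x = 2: [0↦0, 1↦5, 2↦1, 3↦10, 4↦10, 5↦1, 6↦5, 7↦0, 8↦8, 9↦7, 10↦8]  zeros at y ∈ {0, 7}
  x = 3: [0↦10, 1↦5, 2↦2, 3↦1, 4↦2, 5↦5, 6↦10, 7↦6, 8↦4, 9↦4, 10↦6]  zeros at y ∈ ∅
  x = 4: [0↦2, 1↦9, 2↦7, 3↦7, 4↦9, 5↦2, 6↦8, 7↦5, 8↦4, 9↦5, 10↦8]  zeros at y ∈ ∅
  x = 5: [0↦9, 1↦6, 2↦5, 3↦6, 4↦9, 5↦3, 6↦10, 7↦8, 8↦8, 9↦10, 10↦3]  zeros at y ∈ ∅
  x = 6: [0↦9, 1↦7, 2↦7, 3↦9, 4↦2, 5↦8, 6↦5, 7↦4, 8↦5, 9↦8, 10↦2]  zeros at y ∈ ∅
  x = 7: [0↦2, 1↦1, 2↦2, 3↦5, 4↦10, 5↦6, 6↦4, 7↦4, 8↦6, 9↦10, 10↦5]  zeros at y ∈ ∅
  x = 8: [0↦10, 1↦10, 2↦1, 3↦5, 4↦0, 5↦8, 6↦7, 7↦8, 8↦0, 9↦5, 10↦1]  zeros at y ∈ {4, 8}
  x = 9: [0↦0, 1↦1, 2↦4, 3↦9, 4↦5, 5↦3, 6↦3, 7↦5, 8↦9, 9↦4, 10↦1]  zeros at y ∈ {0}
  x = 10: [0↦5, 1↦7, 2↦0, 3↦6, 4↦3, 5↦2, 6↦3, 7↦6, 8↦0, 9↦7, 10↦5]  zeros at y ∈ {2, 8}
Collecting zeros: affine points = {(0, 2), (0, 7), (1, 4), (2, 0), (2, 7), (8, 4), (8, 8), (9, 0), (10, 2), (10, 8)}.
Total count |C(F_11)_aff| = 10.


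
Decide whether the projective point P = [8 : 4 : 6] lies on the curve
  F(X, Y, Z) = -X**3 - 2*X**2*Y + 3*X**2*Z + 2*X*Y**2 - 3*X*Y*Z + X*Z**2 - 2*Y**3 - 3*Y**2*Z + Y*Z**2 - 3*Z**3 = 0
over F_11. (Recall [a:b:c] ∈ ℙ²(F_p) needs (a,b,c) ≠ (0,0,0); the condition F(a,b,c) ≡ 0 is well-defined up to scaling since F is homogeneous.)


F(8,4,6) ≡ 1 (mod 11); P is NOT on the curve.

Evaluate F(8, 4, 6) term-by-term (mod 11).
  -X**3 ↦ -1·512·1·1 = -512
  -2*X**2*Y ↦ -2·64·4·1 = -512
  3*X**2*Z ↦ 3·64·1·6 = 1152
  2*X*Y**2 ↦ 2·8·16·1 = 256
  -3*X*Y*Z ↦ -3·8·4·6 = -576
  X*Z**2 ↦ 1·8·1·36 = 288
  -2*Y**3 ↦ -2·1·64·1 = -128
  -3*Y**2*Z ↦ -3·1·16·6 = -288
  Y*Z**2 ↦ 1·1·4·36 = 144
  -3*Z**3 ↦ -3·1·1·216 = -648
Sum: F(8, 4, 6) = (-512) + (-512) + (1152) + (256) + (-576) + (288) + (-128) + (-288) + (144) + (-648) = -824.
Reducing mod 11: -824 ≡ 1 (mod 11).
Since F(a, b, c) ≡ 1 ≠ 0 (mod 11), P does NOT lie on the curve.


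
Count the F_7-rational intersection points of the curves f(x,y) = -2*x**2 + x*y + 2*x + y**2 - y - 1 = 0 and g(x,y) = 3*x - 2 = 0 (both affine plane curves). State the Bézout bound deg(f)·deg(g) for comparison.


Common zeros: {(3, 6)}; count = 1; Bézout bound = 2.

deg(f) = 2, deg(g) = 1, so Bézout bound = 2.
Scan x ∈ F_7. For each x, list the y ∈ F_7 with f(x, y) ≡ 0 and those with g(x, y) ≡ 0 (mod 7); the common zeros in that column are the intersection.
  x = 0: f ≡ 0 at y ∈ ∅; g ≡ 0 at y ∈ ∅; common: ∅.
  x = 1: f ≡ 0 at y ∈ {1, 6}; g ≡ 0 at y ∈ ∅; common: ∅.
  x = 2: f ≡ 0 at y ∈ {3}; g ≡ 0 at y ∈ ∅; common: ∅.
  x = 3: f ≡ 0 at y ∈ {6}; g ≡ 0 at y ∈ {0, 1, 2, 3, 4, 5, 6}; common: {6}.
  x = 4: f ≡ 0 at y ∈ {1, 3}; g ≡ 0 at y ∈ ∅; common: ∅.
  x = 5: f ≡ 0 at y ∈ ∅; g ≡ 0 at y ∈ ∅; common: ∅.
  x = 6: f ≡ 0 at y ∈ ∅; g ≡ 0 at y ∈ ∅; common: ∅.
Collecting: common zeros = {(3, 6)}, so the count is 1.
Comparison with the Bézout bound: 1 ≤ 2 = deg(f)·deg(g), as expected for curves with no common component (the affine F_7-count falls short of the bound because intersections may lie at infinity, over extension fields, or carry multiplicity).


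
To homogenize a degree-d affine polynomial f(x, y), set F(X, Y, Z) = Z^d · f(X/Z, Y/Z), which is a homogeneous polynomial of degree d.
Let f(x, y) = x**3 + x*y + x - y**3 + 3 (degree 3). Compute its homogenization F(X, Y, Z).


F(X, Y, Z) = X**3 + X*Y*Z + X*Z**2 - Y**3 + 3*Z**3

deg(f) = 3.
Substitute x = X/Z, y = Y/Z into f, then multiply by Z^3.
  monomial 1·x^3·y^0 ↦ 1·X^3·Y^0·Z^0.
  monomial 1·x^1·y^1 ↦ 1·X^1·Y^1·Z^1.
  monomial 1·x^1·y^0 ↦ 1·X^1·Y^0·Z^2.
  monomial -1·x^0·y^3 ↦ -1·X^0·Y^3·Z^0.
  monomial 3·x^0·y^0 ↦ 3·X^0·Y^0·Z^3.
Collecting: F(X, Y, Z) = X**3 + X*Y*Z + X*Z**2 - Y**3 + 3*Z**3.


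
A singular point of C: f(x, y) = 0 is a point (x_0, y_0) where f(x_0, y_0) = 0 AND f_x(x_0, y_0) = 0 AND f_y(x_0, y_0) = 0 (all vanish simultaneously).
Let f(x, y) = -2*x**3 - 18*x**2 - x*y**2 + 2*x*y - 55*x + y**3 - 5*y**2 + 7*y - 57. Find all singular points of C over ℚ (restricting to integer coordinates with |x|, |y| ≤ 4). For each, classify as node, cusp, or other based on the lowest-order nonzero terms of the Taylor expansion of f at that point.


Singular points: {(-3, 1)}; classification: cusp.

Compute partial derivatives:
  f_x = -6*x**2 - 36*x - y**2 + 2*y - 55.
  f_y = -2*x*y + 2*x + 3*y**2 - 10*y + 7.
Scan x_0 ∈ {−4, ..., 4}. For each x_0, f_y(x_0, y) is a polynomial in y; find its integer roots y ∈ {−4, ..., 4}, then test f_x and f at those candidates.
  x = -4: f_y(-4, y) = 3*y**2 - 2*y - 1; vanishes at y ∈ {1}. (-4, 1): f_x = -6 ≠ 0.
  x = -3: f_y(-3, y) = 3*y**2 - 4*y + 1; vanishes at y ∈ {1}. (-3, 1): f_x = 0, f = 0 — SINGULAR.
  x = -2: f_y(-2, y) = 3*y**2 - 6*y + 3; vanishes at y ∈ {1}. (-2, 1): f_x = -6 ≠ 0.
  x = -1: f_y(-1, y) = 3*y**2 - 8*y + 5; vanishes at y ∈ {1}. (-1, 1): f_x = -24 ≠ 0.
  x = 0: f_y(0, y) = 3*y**2 - 10*y + 7; vanishes at y ∈ {1}. (0, 1): f_x = -54 ≠ 0.
  x = 1: f_y(1, y) = 3*y**2 - 12*y + 9; vanishes at y ∈ {1, 3}. (1, 1): f_x = -96 ≠ 0; (1, 3): f_x = -100 ≠ 0.
  x = 2: f_y(2, y) = 3*y**2 - 14*y + 11; vanishes at y ∈ {1}. (2, 1): f_x = -150 ≠ 0.
  x = 3: f_y(3, y) = 3*y**2 - 16*y + 13; vanishes at y ∈ {1}. (3, 1): f_x = -216 ≠ 0.
  x = 4: f_y(4, y) = 3*y**2 - 18*y + 15; vanishes at y ∈ {1}. (4, 1): f_x = -294 ≠ 0.
Only singular point on the grid: (-3, 1).
Classify: substitute x = -3 + u, y = 1 + v and expand: f = -2*u**3 - u*v**2 + v**3 + v**2.
No constant or linear terms (consistent with a singular point). Quadratic part: v**2. Cubic part: -2*u**3 - u*v**2 + v**3.
The quadratic part v**2 is a perfect square, so there is a single (double) tangent line v = 0, i.e. y = 1. Restricting the cubic part to that line (v = 0) leaves -2*u**3 ≠ 0, so f is not divisible by v and the branch is v² ≈ 2*u**3 to lowest order — this is a cusp.
Classification: cusp.


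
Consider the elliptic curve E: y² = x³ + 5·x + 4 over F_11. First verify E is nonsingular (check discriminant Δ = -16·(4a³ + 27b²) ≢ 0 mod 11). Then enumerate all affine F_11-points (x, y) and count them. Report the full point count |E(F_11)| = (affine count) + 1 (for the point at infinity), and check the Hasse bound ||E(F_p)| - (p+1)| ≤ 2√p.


Affine points = {(0, 2), (0, 9), (2, 0), (4, 0), (5, 0), (10, 3), (10, 8)}; affine count = 7; |E(F_11)| = 8.

Discriminant check: Δ ∝ 4a³ + 27b² = 4·5³ + 27·4² = 4·125 + 27·16 ≡ 8 (mod 11). Nonzero ⇒ E is nonsingular.
For each x ∈ F_11, compute rhs = x³ + 5·x + 4 mod 11, then count y ∈ F_11 with y² ≡ rhs.
  x = 0: rhs = 4, matching y values: 2, 9 (2 points).
  x = 1: rhs = 10, matching y values: none (0 points).
  x = 2: rhs = 0, matching y values: 0 (1 points).
  x = 3: rhs = 2, matching y values: none (0 points).
  x = 4: rhs = 0, matching y values: 0 (1 points).
  x = 5: rhs = 0, matching y values: 0 (1 points).
  x = 6: rhs = 8, matching y values: none (0 points).
  x = 7: rhs = 8, matching y values: none (0 points).
  x = 8: rhs = 6, matching y values: none (0 points).
  x = 9: rhs = 8, matching y values: none (0 points).
  x = 10: rhs = 9, matching y values: 3, 8 (2 points).
Total affine count: 7.
Full point count |E(F_11)| = 7 + 1 = 8.
Hasse bound: |8 − (11+1)| = |-4| = 4 ≤ 2√11 ≈ 6.6332 ✓.


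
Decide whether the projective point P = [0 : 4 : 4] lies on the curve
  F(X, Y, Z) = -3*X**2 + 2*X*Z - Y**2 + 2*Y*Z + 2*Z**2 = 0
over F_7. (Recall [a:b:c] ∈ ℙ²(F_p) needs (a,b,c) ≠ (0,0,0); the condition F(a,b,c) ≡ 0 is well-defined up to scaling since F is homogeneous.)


F(0,4,4) ≡ 6 (mod 7); P is NOT on the curve.

Evaluate F(0, 4, 4) term-by-term (mod 7).
  -3*X**2 ↦ -3·0·1·1 = 0
  2*X*Z ↦ 2·0·1·4 = 0
  -Y**2 ↦ -1·1·16·1 = -16
  2*Y*Z ↦ 2·1·4·4 = 32
  2*Z**2 ↦ 2·1·1·16 = 32
Sum: F(0, 4, 4) = (0) + (0) + (-16) + (32) + (32) = 48.
Reducing mod 7: 48 ≡ 6 (mod 7).
Since F(a, b, c) ≡ 6 ≠ 0 (mod 7), P does NOT lie on the curve.


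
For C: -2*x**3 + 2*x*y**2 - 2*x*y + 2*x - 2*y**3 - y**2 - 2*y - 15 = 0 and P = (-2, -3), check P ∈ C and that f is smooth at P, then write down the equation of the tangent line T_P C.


Tangent line at P: 2*x - 22*y - 62 = 0.

Step 1: f(-2, -3) = 0, so P lies on C.
Step 2: partial derivatives
  f_x(x, y) = -6*x**2 + 2*y**2 - 2*y + 2, f_y(x, y) = 4*x*y - 2*x - 6*y**2 - 2*y - 2.
  f_x(P) = 2, f_y(P) = -22 (gradient nonzero, so P is smooth).
Step 3: tangent line at P: 2·(x − -2) + -22·(y − -3) = 0.
Expanding: 2*x - 22*y - 62 = 0.


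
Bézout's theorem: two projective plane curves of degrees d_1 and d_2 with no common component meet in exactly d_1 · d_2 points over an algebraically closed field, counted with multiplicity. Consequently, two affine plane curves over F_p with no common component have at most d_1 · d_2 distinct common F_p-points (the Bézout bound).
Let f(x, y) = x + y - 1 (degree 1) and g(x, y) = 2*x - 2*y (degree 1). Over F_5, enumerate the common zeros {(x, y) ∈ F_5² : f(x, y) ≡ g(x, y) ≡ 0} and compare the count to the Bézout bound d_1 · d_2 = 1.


Common zeros: {(3, 3)}; count = 1; Bézout bound = 1.

deg(f) = 1, deg(g) = 1, so Bézout bound = 1.
Scan x ∈ F_5. For each x, list the y ∈ F_5 with f(x, y) ≡ 0 and those with g(x, y) ≡ 0 (mod 5); the common zeros in that column are the intersection.
  x = 0: f ≡ 0 at y ∈ {1}; g ≡ 0 at y ∈ {0}; common: ∅.
  x = 1: f ≡ 0 at y ∈ {0}; g ≡ 0 at y ∈ {1}; common: ∅.
  x = 2: f ≡ 0 at y ∈ {4}; g ≡ 0 at y ∈ {2}; common: ∅.
  x = 3: f ≡ 0 at y ∈ {3}; g ≡ 0 at y ∈ {3}; common: {3}.
  x = 4: f ≡ 0 at y ∈ {2}; g ≡ 0 at y ∈ {4}; common: ∅.
Collecting: common zeros = {(3, 3)}, so the count is 1.
Comparison with the Bézout bound: 1 ≤ 1 = deg(f)·deg(g), as expected for curves with no common component (the bound is attained).


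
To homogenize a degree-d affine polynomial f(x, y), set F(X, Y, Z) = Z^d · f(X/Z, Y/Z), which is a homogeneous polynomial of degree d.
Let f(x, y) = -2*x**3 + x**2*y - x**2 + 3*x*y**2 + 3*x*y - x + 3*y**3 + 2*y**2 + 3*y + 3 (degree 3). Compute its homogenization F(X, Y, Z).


F(X, Y, Z) = -2*X**3 + X**2*Y - X**2*Z + 3*X*Y**2 + 3*X*Y*Z - X*Z**2 + 3*Y**3 + 2*Y**2*Z + 3*Y*Z**2 + 3*Z**3

deg(f) = 3.
Substitute x = X/Z, y = Y/Z into f, then multiply by Z^3.
  monomial -2·x^3·y^0 ↦ -2·X^3·Y^0·Z^0.
  monomial 1·x^2·y^1 ↦ 1·X^2·Y^1·Z^0.
  monomial -1·x^2·y^0 ↦ -1·X^2·Y^0·Z^1.
  monomial 3·x^1·y^2 ↦ 3·X^1·Y^2·Z^0.
  monomial 3·x^1·y^1 ↦ 3·X^1·Y^1·Z^1.
  monomial -1·x^1·y^0 ↦ -1·X^1·Y^0·Z^2.
  monomial 3·x^0·y^3 ↦ 3·X^0·Y^3·Z^0.
  monomial 2·x^0·y^2 ↦ 2·X^0·Y^2·Z^1.
  monomial 3·x^0·y^1 ↦ 3·X^0·Y^1·Z^2.
  monomial 3·x^0·y^0 ↦ 3·X^0·Y^0·Z^3.
Collecting: F(X, Y, Z) = -2*X**3 + X**2*Y - X**2*Z + 3*X*Y**2 + 3*X*Y*Z - X*Z**2 + 3*Y**3 + 2*Y**2*Z + 3*Y*Z**2 + 3*Z**3.


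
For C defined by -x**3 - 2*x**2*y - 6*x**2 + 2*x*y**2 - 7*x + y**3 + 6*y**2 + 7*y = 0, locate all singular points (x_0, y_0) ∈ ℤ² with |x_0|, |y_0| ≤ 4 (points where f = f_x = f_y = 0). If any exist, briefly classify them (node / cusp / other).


Singular points: {(-1, -1)}; classification: node.

Compute partial derivatives:
  f_x = -3*x**2 - 4*x*y - 12*x + 2*y**2 - 7.
  f_y = -2*x**2 + 4*x*y + 3*y**2 + 12*y + 7.
Scan x_0 ∈ {−4, ..., 4}. For each x_0, f_y(x_0, y) is a polynomial in y; find its integer roots y ∈ {−4, ..., 4}, then test f_x and f at those candidates.
  x = -4: f_y(-4, y) = 3*y**2 - 4*y - 25; no integer root y with |y| ≤ 4.
  x = -3: f_y(-3, y) = 3*y**2 - 11; no integer root y with |y| ≤ 4.
  x = -2: f_y(-2, y) = 3*y**2 + 4*y - 1; no integer root y with |y| ≤ 4.
  x = -1: f_y(-1, y) = 3*y**2 + 8*y + 5; vanishes at y ∈ {-1}. (-1, -1): f_x = 0, f = 0 — SINGULAR.
  x = 0: f_y(0, y) = 3*y**2 + 12*y + 7; no integer root y with |y| ≤ 4.
  x = 1: f_y(1, y) = 3*y**2 + 16*y + 5; no integer root y with |y| ≤ 4.
  x = 2: f_y(2, y) = 3*y**2 + 20*y - 1; no integer root y with |y| ≤ 4.
  x = 3: f_y(3, y) = 3*y**2 + 24*y - 11; no integer root y with |y| ≤ 4.
  x = 4: f_y(4, y) = 3*y**2 + 28*y - 25; no integer root y with |y| ≤ 4.
Only singular point on the grid: (-1, -1).
Classify: substitute x = -1 + u, y = -1 + v and expand: f = -u**3 - 2*u**2*v - u**2 + 2*u*v**2 + v**3 + v**2.
No constant or linear terms (consistent with a singular point). Quadratic part: -u**2 + v**2. Cubic part: -u**3 - 2*u**2*v + 2*u*v**2 + v**3.
The quadratic part v**2 - u**2 = (v − u)(v + u) splits into two distinct linear factors, so there are two distinct tangent lines y − -1 = ±(x − -1) — this is a node (ordinary double point).
Classification: node.


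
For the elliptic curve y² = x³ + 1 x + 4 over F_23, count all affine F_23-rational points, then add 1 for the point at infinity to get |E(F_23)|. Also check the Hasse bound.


Affine points = {(0, 2), (0, 21), (1, 11), (1, 12), (4, 7), (4, 16), (7, 3), (7, 20), (8, 8), (8, 15), (9, 11), (9, 12), (10, 5), (10, 18), (11, 9), (11, 14), (13, 11), (13, 12), (14, 5), (14, 18), (15, 6), (15, 17), (17, 9), (17, 14), (18, 9), (18, 14), (22, 5), (22, 18)}; affine count = 28; |E(F_23)| = 29.

Discriminant check: Δ ∝ 4a³ + 27b² = 4·1³ + 27·4² = 4·1 + 27·16 ≡ 22 (mod 23). Nonzero ⇒ E is nonsingular.
For each x ∈ F_23, compute rhs = x³ + 1·x + 4 mod 23, then count y ∈ F_23 with y² ≡ rhs.
  x = 0: rhs = 4, matching y values: 2, 21 (2 points).
  x = 1: rhs = 6, matching y values: 11, 12 (2 points).
  x = 2: rhs = 14, matching y values: none (0 points).
  x = 3: rhs = 11, matching y values: none (0 points).
  x = 4: rhs = 3, matching y values: 7, 16 (2 points).
  x = 5: rhs = 19, matching y values: none (0 points).
  x = 6: rhs = 19, matching y values: none (0 points).
  x = 7: rhs = 9, matching y values: 3, 20 (2 points).
  x = 8: rhs = 18, matching y values: 8, 15 (2 points).
  x = 9: rhs = 6, matching y values: 11, 12 (2 points).
  x = 10: rhs = 2, matching y values: 5, 18 (2 points).
  x = 11: rhs = 12, matching y values: 9, 14 (2 points).
  x = 12: rhs = 19, matching y values: none (0 points).
  x = 13: rhs = 6, matching y values: 11, 12 (2 points).
  x = 14: rhs = 2, matching y values: 5, 18 (2 points).
  x = 15: rhs = 13, matching y values: 6, 17 (2 points).
  x = 16: rhs = 22, matching y values: none (0 points).
  x = 17: rhs = 12, matching y values: 9, 14 (2 points).
  x = 18: rhs = 12, matching y values: 9, 14 (2 points).
  x = 19: rhs = 5, matching y values: none (0 points).
  x = 20: rhs = 20, matching y values: none (0 points).
  x = 21: rhs = 17, matching y values: none (0 points).
  x = 22: rhs = 2, matching y values: 5, 18 (2 points).
Total affine count: 28.
Full point count |E(F_23)| = 28 + 1 = 29.
Hasse bound: |29 − (23+1)| = |5| = 5 ≤ 2√23 ≈ 9.5917 ✓.


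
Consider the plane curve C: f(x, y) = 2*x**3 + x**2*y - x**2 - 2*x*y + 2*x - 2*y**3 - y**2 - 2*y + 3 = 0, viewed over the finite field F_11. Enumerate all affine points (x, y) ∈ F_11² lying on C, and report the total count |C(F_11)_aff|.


Affine F_11-points: {(0, 3), (1, 1), (1, 3), (2, 10), (8, 0), (9, 3)}; count = 6.

For each of the 121 pairs (x, y) ∈ F_11², evaluate f(x, y) mod 11. Record the zeros.
  x = 0: [0↦3, 1↦9, 2↦1, 3↦0, 4↦5, 5↦4, 6↦7, 7↦2, 8↦10, 9↦8, 10↦6]  zeros at y ∈ {3}
  x = 1: [0↦6, 1↦0, 2↦2, 3↦0, 4↦4, 5↦2, 6↦4, 7↦9, 8↦5, 9↦2, 10↦10]  zeros at y ∈ {1, 3}
  x = 2: [0↦8, 1↦3, 2↦6, 3↦5, 4↦10, 5↦9, 6↦1, 7↦7, 8↦4, 9↦2, 10↦0]  zeros at y ∈ {10}
  x = 3: [0↦10, 1↦8, 2↦3, 3↦5, 4↦2, 5↦4, 6↦10, 7↦8, 8↦8, 9↦9, 10↦10]  zeros at y ∈ ∅
  x = 4: [0↦2, 1↦5, 2↦5, 3↦1, 4↦3, 5↦10, 6↦10, 7↦2, 8↦7, 9↦2, 10↦8]  zeros at y ∈ ∅
  x = 5: [0↦7, 1↦6, 2↦2, 3↦5, 4↦3, 5↦6, 6↦2, 7↦1, 8↦2, 9↦4, 10↦6]  zeros at y ∈ ∅
  x = 6: [0↦4, 1↦1, 2↦6, 3↦7, 4↦3, 5↦4, 6↦9, 7↦6, 8↦5, 9↦5, 10↦5]  zeros at y ∈ ∅
  x = 7: [0↦5, 1↦2, 2↦7, 3↦8, 4↦4, 5↦5, 6↦10, 7↦7, 8↦6, 9↦6, 10↦6]  zeros at y ∈ ∅
  x = 8: [0↦0, 1↦10, 2↦6, 3↦9, 4↦7, 5↦10, 6↦6, 7↦5, 8↦6, 9↦8, 10↦10]  zeros at y ∈ {0}
  x = 9: [0↦1, 1↦4, 2↦4, 3↦0, 4↦2, 5↦9, 6↦9, 7↦1, 8↦6, 9↦1, 10↦7]  zeros at y ∈ {3}
  x = 10: [0↦9, 1↦7, 2↦2, 3↦4, 4↦1, 5↦3, 6↦9, 7↦7, 8↦7, 9↦8, 10↦9]  zeros at y ∈ ∅
Collecting zeros: affine points = {(0, 3), (1, 1), (1, 3), (2, 10), (8, 0), (9, 3)}.
Total count |C(F_11)_aff| = 6.


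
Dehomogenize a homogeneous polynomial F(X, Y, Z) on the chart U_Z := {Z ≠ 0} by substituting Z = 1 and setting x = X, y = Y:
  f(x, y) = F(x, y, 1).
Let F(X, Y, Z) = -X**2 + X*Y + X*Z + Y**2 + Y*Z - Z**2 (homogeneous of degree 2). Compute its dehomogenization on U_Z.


f(x, y) = -x**2 + x*y + x + y**2 + y - 1

On U_Z we set Z = 1. Each monomial c·X^i·Y^j·Z^k in F becomes c·x^i·y^j·1^k = c·x^i·y^j.
Substituting Z = 1: F(X, Y, 1) = -x**2 + x*y + x + y**2 + y - 1.
Note: deg(f) ≤ deg(F) = 2; strict inequality happens when F is divisible by Z (lost terms).


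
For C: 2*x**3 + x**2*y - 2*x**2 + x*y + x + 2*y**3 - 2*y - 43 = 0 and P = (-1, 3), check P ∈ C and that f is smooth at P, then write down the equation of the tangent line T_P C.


Tangent line at P: 8*x + 52*y - 148 = 0.

Step 1: f(-1, 3) = 0, so P lies on C.
Step 2: partial derivatives
  f_x(x, y) = 6*x**2 + 2*x*y - 4*x + y + 1, f_y(x, y) = x**2 + x + 6*y**2 - 2.
  f_x(P) = 8, f_y(P) = 52 (gradient nonzero, so P is smooth).
Step 3: tangent line at P: 8·(x − -1) + 52·(y − 3) = 0.
Expanding: 8*x + 52*y - 148 = 0.


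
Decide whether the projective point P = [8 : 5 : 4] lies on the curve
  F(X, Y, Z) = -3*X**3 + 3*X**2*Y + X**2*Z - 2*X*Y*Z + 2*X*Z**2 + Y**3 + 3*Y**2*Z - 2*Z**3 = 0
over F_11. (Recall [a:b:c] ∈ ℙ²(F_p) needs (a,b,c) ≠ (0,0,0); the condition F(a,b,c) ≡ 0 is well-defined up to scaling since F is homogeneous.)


F(8,5,4) ≡ 1 (mod 11); P is NOT on the curve.

Evaluate F(8, 5, 4) term-by-term (mod 11).
  -3*X**3 ↦ -3·512·1·1 = -1536
  3*X**2*Y ↦ 3·64·5·1 = 960
  X**2*Z ↦ 1·64·1·4 = 256
  -2*X*Y*Z ↦ -2·8·5·4 = -320
  2*X*Z**2 ↦ 2·8·1·16 = 256
  Y**3 ↦ 1·1·125·1 = 125
  3*Y**2*Z ↦ 3·1·25·4 = 300
  -2*Z**3 ↦ -2·1·1·64 = -128
Sum: F(8, 5, 4) = (-1536) + (960) + (256) + (-320) + (256) + (125) + (300) + (-128) = -87.
Reducing mod 11: -87 ≡ 1 (mod 11).
Since F(a, b, c) ≡ 1 ≠ 0 (mod 11), P does NOT lie on the curve.


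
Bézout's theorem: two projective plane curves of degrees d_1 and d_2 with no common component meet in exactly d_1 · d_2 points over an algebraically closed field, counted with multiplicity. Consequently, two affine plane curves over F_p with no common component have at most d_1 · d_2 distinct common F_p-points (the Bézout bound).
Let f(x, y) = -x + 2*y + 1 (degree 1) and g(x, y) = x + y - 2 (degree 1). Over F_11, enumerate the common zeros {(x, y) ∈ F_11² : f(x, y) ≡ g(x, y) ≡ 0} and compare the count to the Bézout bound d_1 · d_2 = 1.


Common zeros: {(9, 4)}; count = 1; Bézout bound = 1.

deg(f) = 1, deg(g) = 1, so Bézout bound = 1.
Scan x ∈ F_11. For each x, list the y ∈ F_11 with f(x, y) ≡ 0 and those with g(x, y) ≡ 0 (mod 11); the common zeros in that column are the intersection.
  x = 0: f ≡ 0 at y ∈ {5}; g ≡ 0 at y ∈ {2}; common: ∅.
  x = 1: f ≡ 0 at y ∈ {0}; g ≡ 0 at y ∈ {1}; common: ∅.
  x = 2: f ≡ 0 at y ∈ {6}; g ≡ 0 at y ∈ {0}; common: ∅.
  x = 3: f ≡ 0 at y ∈ {1}; g ≡ 0 at y ∈ {10}; common: ∅.
  x = 4: f ≡ 0 at y ∈ {7}; g ≡ 0 at y ∈ {9}; common: ∅.
  x = 5: f ≡ 0 at y ∈ {2}; g ≡ 0 at y ∈ {8}; common: ∅.
  x = 6: f ≡ 0 at y ∈ {8}; g ≡ 0 at y ∈ {7}; common: ∅.
  x = 7: f ≡ 0 at y ∈ {3}; g ≡ 0 at y ∈ {6}; common: ∅.
  x = 8: f ≡ 0 at y ∈ {9}; g ≡ 0 at y ∈ {5}; common: ∅.
  x = 9: f ≡ 0 at y ∈ {4}; g ≡ 0 at y ∈ {4}; common: {4}.
  x = 10: f ≡ 0 at y ∈ {10}; g ≡ 0 at y ∈ {3}; common: ∅.
Collecting: common zeros = {(9, 4)}, so the count is 1.
Comparison with the Bézout bound: 1 ≤ 1 = deg(f)·deg(g), as expected for curves with no common component (the bound is attained).


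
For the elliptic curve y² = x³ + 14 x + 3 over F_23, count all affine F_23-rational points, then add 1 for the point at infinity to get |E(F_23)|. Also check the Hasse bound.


Affine points = {(0, 7), (0, 16), (1, 8), (1, 15), (2, 4), (2, 19), (3, 7), (3, 16), (4, 10), (4, 13), (6, 2), (6, 21), (8, 11), (8, 12), (10, 4), (10, 19), (11, 4), (11, 19), (12, 6), (12, 17), (13, 6), (13, 17), (15, 0), (17, 5), (17, 18), (20, 7), (20, 16), (21, 6), (21, 17)}; affine count = 29; |E(F_23)| = 30.

Discriminant check: Δ ∝ 4a³ + 27b² = 4·14³ + 27·3² = 4·2744 + 27·9 ≡ 18 (mod 23). Nonzero ⇒ E is nonsingular.
For each x ∈ F_23, compute rhs = x³ + 14·x + 3 mod 23, then count y ∈ F_23 with y² ≡ rhs.
  x = 0: rhs = 3, matching y values: 7, 16 (2 points).
  x = 1: rhs = 18, matching y values: 8, 15 (2 points).
  x = 2: rhs = 16, matching y values: 4, 19 (2 points).
  x = 3: rhs = 3, matching y values: 7, 16 (2 points).
  x = 4: rhs = 8, matching y values: 10, 13 (2 points).
  x = 5: rhs = 14, matching y values: none (0 points).
  x = 6: rhs = 4, matching y values: 2, 21 (2 points).
  x = 7: rhs = 7, matching y values: none (0 points).
  x = 8: rhs = 6, matching y values: 11, 12 (2 points).
  x = 9: rhs = 7, matching y values: none (0 points).
  x = 10: rhs = 16, matching y values: 4, 19 (2 points).
  x = 11: rhs = 16, matching y values: 4, 19 (2 points).
  x = 12: rhs = 13, matching y values: 6, 17 (2 points).
  x = 13: rhs = 13, matching y values: 6, 17 (2 points).
  x = 14: rhs = 22, matching y values: none (0 points).
  x = 15: rhs = 0, matching y values: 0 (1 points).
  x = 16: rhs = 22, matching y values: none (0 points).
  x = 17: rhs = 2, matching y values: 5, 18 (2 points).
  x = 18: rhs = 15, matching y values: none (0 points).
  x = 19: rhs = 21, matching y values: none (0 points).
  x = 20: rhs = 3, matching y values: 7, 16 (2 points).
  x = 21: rhs = 13, matching y values: 6, 17 (2 points).
  x = 22: rhs = 11, matching y values: none (0 points).
Total affine count: 29.
Full point count |E(F_23)| = 29 + 1 = 30.
Hasse bound: |30 − (23+1)| = |6| = 6 ≤ 2√23 ≈ 9.5917 ✓.


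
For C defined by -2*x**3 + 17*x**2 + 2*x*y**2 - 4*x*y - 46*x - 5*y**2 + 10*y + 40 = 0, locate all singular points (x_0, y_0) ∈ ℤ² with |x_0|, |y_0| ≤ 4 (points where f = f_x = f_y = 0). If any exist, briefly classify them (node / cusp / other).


Singular points: {(3, 1)}; classification: node.

Compute partial derivatives:
  f_x = -6*x**2 + 34*x + 2*y**2 - 4*y - 46.
  f_y = 4*x*y - 4*x - 10*y + 10.
Scan x_0 ∈ {−4, ..., 4}. For each x_0, f_y(x_0, y) is a polynomial in y; find its integer roots y ∈ {−4, ..., 4}, then test f_x and f at those candidates.
  x = -4: f_y(-4, y) = 26 - 26*y; vanishes at y ∈ {1}. (-4, 1): f_x = -280 ≠ 0.
  x = -3: f_y(-3, y) = 22 - 22*y; vanishes at y ∈ {1}. (-3, 1): f_x = -204 ≠ 0.
  x = -2: f_y(-2, y) = 18 - 18*y; vanishes at y ∈ {1}. (-2, 1): f_x = -140 ≠ 0.
  x = -1: f_y(-1, y) = 14 - 14*y; vanishes at y ∈ {1}. (-1, 1): f_x = -88 ≠ 0.
  x = 0: f_y(0, y) = 10 - 10*y; vanishes at y ∈ {1}. (0, 1): f_x = -48 ≠ 0.
  x = 1: f_y(1, y) = 6 - 6*y; vanishes at y ∈ {1}. (1, 1): f_x = -20 ≠ 0.
  x = 2: f_y(2, y) = 2 - 2*y; vanishes at y ∈ {1}. (2, 1): f_x = -4 ≠ 0.
  x = 3: f_y(3, y) = 2*y - 2; vanishes at y ∈ {1}. (3, 1): f_x = 0, f = 0 — SINGULAR.
  x = 4: f_y(4, y) = 6*y - 6; vanishes at y ∈ {1}. (4, 1): f_x = -8 ≠ 0.
Only singular point on the grid: (3, 1).
Classify: substitute x = 3 + u, y = 1 + v and expand: f = -2*u**3 - u**2 + 2*u*v**2 + v**2.
No constant or linear terms (consistent with a singular point). Quadratic part: -u**2 + v**2. Cubic part: -2*u**3 + 2*u*v**2.
The quadratic part v**2 - u**2 = (v − u)(v + u) splits into two distinct linear factors, so there are two distinct tangent lines y − 1 = ±(x − 3) — this is a node (ordinary double point).
Classification: node.


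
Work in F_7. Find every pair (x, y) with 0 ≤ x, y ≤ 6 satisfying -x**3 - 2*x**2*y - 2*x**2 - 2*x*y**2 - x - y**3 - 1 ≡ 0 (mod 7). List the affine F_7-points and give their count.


Affine F_7-points: {(0, 3), (0, 5), (0, 6), (1, 3), (2, 6), (3, 0), (5, 2), (5, 3), (5, 6)}; count = 9.

For each of the 49 pairs (x, y) ∈ F_7², evaluate f(x, y) mod 7. Record the zeros.
  x = 0: [0↦6, 1↦5, 2↦5, 3↦0, 4↦5, 5↦0, 6↦0]  zeros at y ∈ {3, 5, 6}
  x = 1: [0↦2, 1↦4, 2↦3, 3↦0, 4↦3, 5↦6, 6↦3]  zeros at y ∈ {3}
  x = 2: [0↦2, 1↦3, 2↦4, 3↦6, 4↦3, 5↦3, 6↦0]  zeros at y ∈ {6}
  x = 3: [0↦0, 1↦3, 2↦2, 3↦5, 4↦6, 5↦6, 6↦6]  zeros at y ∈ {0}
  x = 4: [0↦4, 1↦5, 2↦5, 3↦5, 4↦6, 5↦2, 6↦1]  zeros at y ∈ ∅
  x = 5: [0↦1, 1↦3, 2↦0, 3↦0, 4↦4, 5↦6, 6↦0]  zeros at y ∈ {2, 3, 6}
  x = 6: [0↦6, 1↦5, 2↦2, 3↦5, 4↦1, 5↦5, 6↦4]  zeros at y ∈ ∅
Collecting zeros: affine points = {(0, 3), (0, 5), (0, 6), (1, 3), (2, 6), (3, 0), (5, 2), (5, 3), (5, 6)}.
Total count |C(F_7)_aff| = 9.


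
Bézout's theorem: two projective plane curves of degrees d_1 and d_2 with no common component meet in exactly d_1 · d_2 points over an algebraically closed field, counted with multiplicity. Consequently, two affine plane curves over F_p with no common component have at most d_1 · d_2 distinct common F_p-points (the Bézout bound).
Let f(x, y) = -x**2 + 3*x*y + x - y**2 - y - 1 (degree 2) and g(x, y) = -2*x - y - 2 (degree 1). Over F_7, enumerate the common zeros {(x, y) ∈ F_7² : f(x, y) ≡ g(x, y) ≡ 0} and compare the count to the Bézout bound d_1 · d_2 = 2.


Common zeros: ∅; count = 0; Bézout bound = 2.

deg(f) = 2, deg(g) = 1, so Bézout bound = 2.
Scan x ∈ F_7. For each x, list the y ∈ F_7 with f(x, y) ≡ 0 and those with g(x, y) ≡ 0 (mod 7); the common zeros in that column are the intersection.
  x = 0: f ≡ 0 at y ∈ {2, 4}; g ≡ 0 at y ∈ {5}; common: ∅.
  x = 1: f ≡ 0 at y ∈ {1}; g ≡ 0 at y ∈ {3}; common: ∅.
  x = 2: f ≡ 0 at y ∈ ∅; g ≡ 0 at y ∈ {1}; common: ∅.
  x = 3: f ≡ 0 at y ∈ {0, 1}; g ≡ 0 at y ∈ {6}; common: ∅.
  x = 4: f ≡ 0 at y ∈ ∅; g ≡ 0 at y ∈ {4}; common: ∅.
  x = 5: f ≡ 0 at y ∈ {0}; g ≡ 0 at y ∈ {2}; common: ∅.
  x = 6: f ≡ 0 at y ∈ {4, 6}; g ≡ 0 at y ∈ {0}; common: ∅.
Collecting: common zeros = ∅, so the count is 0.
Comparison with the Bézout bound: 0 ≤ 2 = deg(f)·deg(g), as expected for curves with no common component (the affine F_7-count falls short of the bound because intersections may lie at infinity, over extension fields, or carry multiplicity).


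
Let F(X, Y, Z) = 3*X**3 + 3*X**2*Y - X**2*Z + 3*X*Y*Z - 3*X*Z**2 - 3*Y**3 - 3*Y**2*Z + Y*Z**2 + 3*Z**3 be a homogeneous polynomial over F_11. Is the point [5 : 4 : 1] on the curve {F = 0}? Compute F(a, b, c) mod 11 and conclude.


F(5,4,1) ≡ 0 (mod 11); P is on the curve.

Evaluate F(5, 4, 1) term-by-term (mod 11).
  3*X**3 ↦ 3·125·1·1 = 375
  3*X**2*Y ↦ 3·25·4·1 = 300
  -X**2*Z ↦ -1·25·1·1 = -25
  3*X*Y*Z ↦ 3·5·4·1 = 60
  -3*X*Z**2 ↦ -3·5·1·1 = -15
  -3*Y**3 ↦ -3·1·64·1 = -192
  -3*Y**2*Z ↦ -3·1·16·1 = -48
  Y*Z**2 ↦ 1·1·4·1 = 4
  3*Z**3 ↦ 3·1·1·1 = 3
Sum: F(5, 4, 1) = (375) + (300) + (-25) + (60) + (-15) + (-192) + (-48) + (4) + (3) = 462.
Reducing mod 11: 462 ≡ 0 (mod 11).
Since F(a, b, c) ≡ 0 (mod 11), P lies on the curve.


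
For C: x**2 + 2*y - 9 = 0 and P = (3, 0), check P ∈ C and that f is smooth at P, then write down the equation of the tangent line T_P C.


Tangent line at P: 6*x + 2*y - 18 = 0.

Step 1: f(3, 0) = 0, so P lies on C.
Step 2: partial derivatives
  f_x(x, y) = 2*x, f_y(x, y) = 2.
  f_x(P) = 6, f_y(P) = 2 (gradient nonzero, so P is smooth).
Step 3: tangent line at P: 6·(x − 3) + 2·(y − 0) = 0.
Expanding: 6*x + 2*y - 18 = 0.


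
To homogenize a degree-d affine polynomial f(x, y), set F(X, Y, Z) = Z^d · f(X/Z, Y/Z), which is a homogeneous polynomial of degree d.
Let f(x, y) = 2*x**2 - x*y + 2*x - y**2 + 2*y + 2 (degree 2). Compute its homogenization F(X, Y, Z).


F(X, Y, Z) = 2*X**2 - X*Y + 2*X*Z - Y**2 + 2*Y*Z + 2*Z**2

deg(f) = 2.
Substitute x = X/Z, y = Y/Z into f, then multiply by Z^2.
  monomial 2·x^2·y^0 ↦ 2·X^2·Y^0·Z^0.
  monomial -1·x^1·y^1 ↦ -1·X^1·Y^1·Z^0.
  monomial 2·x^1·y^0 ↦ 2·X^1·Y^0·Z^1.
  monomial -1·x^0·y^2 ↦ -1·X^0·Y^2·Z^0.
  monomial 2·x^0·y^1 ↦ 2·X^0·Y^1·Z^1.
  monomial 2·x^0·y^0 ↦ 2·X^0·Y^0·Z^2.
Collecting: F(X, Y, Z) = 2*X**2 - X*Y + 2*X*Z - Y**2 + 2*Y*Z + 2*Z**2.


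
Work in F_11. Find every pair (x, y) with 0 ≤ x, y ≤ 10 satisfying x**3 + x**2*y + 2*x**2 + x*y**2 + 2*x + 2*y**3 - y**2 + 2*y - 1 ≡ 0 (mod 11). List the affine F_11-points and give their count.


Affine F_11-points: {(0, 6), (2, 4), (2, 8), (4, 8), (5, 4), (6, 7), (6, 8), (6, 10), (7, 3), (7, 6), (7, 10), (8, 10), (9, 1), (9, 2), (9, 4)}; count = 15.

For each of the 121 pairs (x, y) ∈ F_11², evaluate f(x, y) mod 11. Record the zeros.
  x = 0: [0↦10, 1↦2, 2↦4, 3↦6, 4↦9, 5↦3, 6↦0, 7↦1, 8↦7, 9↦8, 10↦5]  zeros at y ∈ {6}
  x = 1: [0↦4, 1↦9, 2↦4, 3↦1, 4↦1, 5↦5, 6↦3, 7↦7, 8↦7, 9↦4, 10↦10]  zeros at y ∈ ∅
  x = 2: [0↦8, 1↦6, 2↦7, 3↦1, 4↦0, 5↦5, 6↦6, 7↦4, 8↦0, 9↦6, 10↦1]  zeros at y ∈ {4, 8}
  x = 3: [0↦6, 1↦10, 2↦8, 3↦1, 4↦1, 5↦9, 6↦4, 7↦9, 8↦3, 9↦9, 10↦6]  zeros at y ∈ ∅
  x = 4: [0↦4, 1↦5, 2↦2, 3↦7, 4↦10, 5↦1, 6↦3, 7↦6, 8↦0, 9↦8, 10↦9]  zeros at y ∈ {8}
  x = 5: [0↦8, 1↦8, 2↦6, 3↦3, 4↦0, 5↦9, 6↦9, 7↦1, 8↦8, 9↦9, 10↦5]  zeros at y ∈ {4}
  x = 6: [0↦2, 1↦3, 2↦4, 3↦6, 4↦10, 5↦6, 6↦6, 7↦0, 8↦0, 9↦7, 10↦0]  zeros at y ∈ {7, 8, 10}
  x = 7: [0↦3, 1↦7, 2↦2, 3↦0, 4↦2, 5↦9, 6↦0, 7↦9, 8↦4, 9↦8, 10↦0]  zeros at y ∈ {3, 6, 10}
  x = 8: [0↦6, 1↦4, 2↦6, 3↦2, 4↦4, 5↦2, 6↦8, 7↦1, 8↦4, 9↦7, 10↦0]  zeros at y ∈ {10}
  x = 9: [0↦6, 1↦0, 2↦0, 3↦7, 4↦0, 5↦2, 6↦3, 7↦4, 8↦6, 9↦10, 10↦6]  zeros at y ∈ {1, 2, 4}
  x = 10: [0↦9, 1↦1, 2↦1, 3↦10, 4↦7, 5↦4, 6↦2, 7↦2, 8↦5, 9↦1, 10↦2]  zeros at y ∈ ∅
Collecting zeros: affine points = {(0, 6), (2, 4), (2, 8), (4, 8), (5, 4), (6, 7), (6, 8), (6, 10), (7, 3), (7, 6), (7, 10), (8, 10), (9, 1), (9, 2), (9, 4)}.
Total count |C(F_11)_aff| = 15.


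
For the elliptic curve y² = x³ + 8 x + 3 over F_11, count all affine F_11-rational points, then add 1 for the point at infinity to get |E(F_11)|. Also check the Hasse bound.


Affine points = {(0, 5), (0, 6), (1, 1), (1, 10), (2, 4), (2, 7), (4, 0), (5, 5), (5, 6), (6, 5), (6, 6), (9, 1), (9, 10), (10, 4), (10, 7)}; affine count = 15; |E(F_11)| = 16.

Discriminant check: Δ ∝ 4a³ + 27b² = 4·8³ + 27·3² = 4·512 + 27·9 ≡ 3 (mod 11). Nonzero ⇒ E is nonsingular.
For each x ∈ F_11, compute rhs = x³ + 8·x + 3 mod 11, then count y ∈ F_11 with y² ≡ rhs.
  x = 0: rhs = 3, matching y values: 5, 6 (2 points).
  x = 1: rhs = 1, matching y values: 1, 10 (2 points).
  x = 2: rhs = 5, matching y values: 4, 7 (2 points).
  x = 3: rhs = 10, matching y values: none (0 points).
  x = 4: rhs = 0, matching y values: 0 (1 points).
  x = 5: rhs = 3, matching y values: 5, 6 (2 points).
  x = 6: rhs = 3, matching y values: 5, 6 (2 points).
  x = 7: rhs = 6, matching y values: none (0 points).
  x = 8: rhs = 7, matching y values: none (0 points).
  x = 9: rhs = 1, matching y values: 1, 10 (2 points).
  x = 10: rhs = 5, matching y values: 4, 7 (2 points).
Total affine count: 15.
Full point count |E(F_11)| = 15 + 1 = 16.
Hasse bound: |16 − (11+1)| = |4| = 4 ≤ 2√11 ≈ 6.6332 ✓.


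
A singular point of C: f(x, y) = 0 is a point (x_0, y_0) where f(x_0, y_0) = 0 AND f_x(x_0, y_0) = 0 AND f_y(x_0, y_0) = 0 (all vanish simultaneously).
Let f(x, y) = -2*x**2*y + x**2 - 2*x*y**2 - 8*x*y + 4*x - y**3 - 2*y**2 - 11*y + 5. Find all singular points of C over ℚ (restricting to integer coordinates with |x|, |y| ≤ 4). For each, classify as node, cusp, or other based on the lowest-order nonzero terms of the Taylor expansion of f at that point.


Singular points: {(-3, 1)}; classification: node.

Compute partial derivatives:
  f_x = -4*x*y + 2*x - 2*y**2 - 8*y + 4.
  f_y = -2*x**2 - 4*x*y - 8*x - 3*y**2 - 4*y - 11.
Scan x_0 ∈ {−4, ..., 4}. For each x_0, f_y(x_0, y) is a polynomial in y; find its integer roots y ∈ {−4, ..., 4}, then test f_x and f at those candidates.
  x = -4: f_y(-4, y) = -3*y**2 + 12*y - 11; no integer root y with |y| ≤ 4.
  x = -3: f_y(-3, y) = -3*y**2 + 8*y - 5; vanishes at y ∈ {1}. (-3, 1): f_x = 0, f = 0 — SINGULAR.
  x = -2: f_y(-2, y) = -3*y**2 + 4*y - 3; no integer root y with |y| ≤ 4.
  x = -1: f_y(-1, y) = -3*y**2 - 5; no integer root y with |y| ≤ 4.
  x = 0: f_y(0, y) = -3*y**2 - 4*y - 11; no integer root y with |y| ≤ 4.
  x = 1: f_y(1, y) = -3*y**2 - 8*y - 21; no integer root y with |y| ≤ 4.
  x = 2: f_y(2, y) = -3*y**2 - 12*y - 35; no integer root y with |y| ≤ 4.
  x = 3: f_y(3, y) = -3*y**2 - 16*y - 53; no integer root y with |y| ≤ 4.
  x = 4: f_y(4, y) = -3*y**2 - 20*y - 75; no integer root y with |y| ≤ 4.
Only singular point on the grid: (-3, 1).
Classify: substitute x = -3 + u, y = 1 + v and expand: f = -2*u**2*v - u**2 - 2*u*v**2 - v**3 + v**2.
No constant or linear terms (consistent with a singular point). Quadratic part: -u**2 + v**2. Cubic part: -2*u**2*v - 2*u*v**2 - v**3.
The quadratic part v**2 - u**2 = (v − u)(v + u) splits into two distinct linear factors, so there are two distinct tangent lines y − 1 = ±(x − -3) — this is a node (ordinary double point).
Classification: node.


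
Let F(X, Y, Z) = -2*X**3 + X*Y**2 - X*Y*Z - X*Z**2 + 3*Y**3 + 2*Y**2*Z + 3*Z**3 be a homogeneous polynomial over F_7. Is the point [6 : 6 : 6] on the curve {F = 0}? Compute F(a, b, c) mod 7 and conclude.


F(6,6,6) ≡ 2 (mod 7); P is NOT on the curve.

Evaluate F(6, 6, 6) term-by-term (mod 7).
  -2*X**3 ↦ -2·216·1·1 = -432
  X*Y**2 ↦ 1·6·36·1 = 216
  -X*Y*Z ↦ -1·6·6·6 = -216
  -X*Z**2 ↦ -1·6·1·36 = -216
  3*Y**3 ↦ 3·1·216·1 = 648
  2*Y**2*Z ↦ 2·1·36·6 = 432
  3*Z**3 ↦ 3·1·1·216 = 648
Sum: F(6, 6, 6) = (-432) + (216) + (-216) + (-216) + (648) + (432) + (648) = 1080.
Reducing mod 7: 1080 ≡ 2 (mod 7).
Since F(a, b, c) ≡ 2 ≠ 0 (mod 7), P does NOT lie on the curve.


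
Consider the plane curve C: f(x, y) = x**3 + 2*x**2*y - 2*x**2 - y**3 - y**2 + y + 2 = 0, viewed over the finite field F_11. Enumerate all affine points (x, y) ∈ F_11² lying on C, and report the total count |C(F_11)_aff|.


Affine F_11-points: {(0, 5), (3, 0), (3, 5), (4, 2), (5, 0), (6, 8), (8, 3), (8, 9), (10, 1)}; count = 9.

For each of the 121 pairs (x, y) ∈ F_11², evaluate f(x, y) mod 11. Record the zeros.
  x = 0: [0↦2, 1↦1, 2↦3, 3↦2, 4↦3, 5↦0, 6↦9, 7↦2, 8↦6, 9↦4, 10↦1]  zeros at y ∈ {5}
  x = 1: [0↦1, 1↦2, 2↦6, 3↦7, 4↦10, 5↦9, 6↦9, 7↦4, 8↦10, 9↦10, 10↦9]  zeros at y ∈ ∅
  x = 2: [0↦2, 1↦9, 2↦8, 3↦4, 4↦2, 5↦7, 6↦2, 7↦3, 8↦4, 9↦10, 10↦4]  zeros at y ∈ ∅
  x = 3: [0↦0, 1↦6, 2↦4, 3↦10, 4↦7, 5↦0, 6↦5, 7↦5, 8↦5, 9↦10, 10↦3]  zeros at y ∈ {0, 5}
  x = 4: [0↦1, 1↦10, 2↦0, 3↦9, 4↦9, 5↦5, 6↦2, 7↦5, 8↦8, 9↦5, 10↦1]  zeros at y ∈ {2}
  x = 5: [0↦0, 1↦5, 2↦2, 3↦7, 4↦3, 5↦6, 6↦10, 7↦9, 8↦8, 9↦1, 10↦4]  zeros at y ∈ {0}
  x = 6: [0↦3, 1↦8, 2↦5, 3↦10, 4↦6, 5↦9, 6↦2, 7↦1, 8↦0, 9↦4, 10↦7]  zeros at y ∈ {8}
  x = 7: [0↦5, 1↦3, 2↦4, 3↦2, 4↦2, 5↦9, 6↦6, 7↦9, 8↦1, 9↦9, 10↦5]  zeros at y ∈ ∅
  x = 8: [0↦1, 1↦7, 2↦5, 3↦0, 4↦8, 5↦1, 6↦6, 7↦6, 8↦6, 9↦0, 10↦4]  zeros at y ∈ {3, 9}
  x = 9: [0↦8, 1↦4, 2↦3, 3↦10, 4↦8, 5↦2, 6↦8, 7↦9, 8↦10, 9↦5, 10↦10]  zeros at y ∈ ∅
  x = 10: [0↦10, 1↦0, 2↦4, 3↦5, 4↦8, 5↦7, 6↦7, 7↦2, 8↦8, 9↦8, 10↦7]  zeros at y ∈ {1}
Collecting zeros: affine points = {(0, 5), (3, 0), (3, 5), (4, 2), (5, 0), (6, 8), (8, 3), (8, 9), (10, 1)}.
Total count |C(F_11)_aff| = 9.


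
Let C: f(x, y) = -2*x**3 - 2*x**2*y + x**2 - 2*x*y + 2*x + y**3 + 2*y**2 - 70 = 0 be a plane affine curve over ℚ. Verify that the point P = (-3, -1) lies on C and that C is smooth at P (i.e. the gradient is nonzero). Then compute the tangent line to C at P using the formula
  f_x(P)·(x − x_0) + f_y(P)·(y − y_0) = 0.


Tangent line at P: -68*x - 13*y - 217 = 0.

Step 1: f(-3, -1) = 0, so P lies on C.
Step 2: partial derivatives
  f_x(x, y) = -6*x**2 - 4*x*y + 2*x - 2*y + 2, f_y(x, y) = -2*x**2 - 2*x + 3*y**2 + 4*y.
  f_x(P) = -68, f_y(P) = -13 (gradient nonzero, so P is smooth).
Step 3: tangent line at P: -68·(x − -3) + -13·(y − -1) = 0.
Expanding: -68*x - 13*y - 217 = 0.


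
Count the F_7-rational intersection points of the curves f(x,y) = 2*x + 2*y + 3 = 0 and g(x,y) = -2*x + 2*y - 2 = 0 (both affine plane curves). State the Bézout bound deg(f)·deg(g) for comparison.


Common zeros: {(4, 5)}; count = 1; Bézout bound = 1.

deg(f) = 1, deg(g) = 1, so Bézout bound = 1.
Scan x ∈ F_7. For each x, list the y ∈ F_7 with f(x, y) ≡ 0 and those with g(x, y) ≡ 0 (mod 7); the common zeros in that column are the intersection.
  x = 0: f ≡ 0 at y ∈ {2}; g ≡ 0 at y ∈ {1}; common: ∅.
  x = 1: f ≡ 0 at y ∈ {1}; g ≡ 0 at y ∈ {2}; common: ∅.
  x = 2: f ≡ 0 at y ∈ {0}; g ≡ 0 at y ∈ {3}; common: ∅.
  x = 3: f ≡ 0 at y ∈ {6}; g ≡ 0 at y ∈ {4}; common: ∅.
  x = 4: f ≡ 0 at y ∈ {5}; g ≡ 0 at y ∈ {5}; common: {5}.
  x = 5: f ≡ 0 at y ∈ {4}; g ≡ 0 at y ∈ {6}; common: ∅.
  x = 6: f ≡ 0 at y ∈ {3}; g ≡ 0 at y ∈ {0}; common: ∅.
Collecting: common zeros = {(4, 5)}, so the count is 1.
Comparison with the Bézout bound: 1 ≤ 1 = deg(f)·deg(g), as expected for curves with no common component (the bound is attained).


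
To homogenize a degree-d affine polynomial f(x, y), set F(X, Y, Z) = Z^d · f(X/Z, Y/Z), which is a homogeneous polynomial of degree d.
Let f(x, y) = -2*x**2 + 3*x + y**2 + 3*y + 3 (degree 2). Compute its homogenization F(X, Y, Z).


F(X, Y, Z) = -2*X**2 + 3*X*Z + Y**2 + 3*Y*Z + 3*Z**2

deg(f) = 2.
Substitute x = X/Z, y = Y/Z into f, then multiply by Z^2.
  monomial -2·x^2·y^0 ↦ -2·X^2·Y^0·Z^0.
  monomial 3·x^1·y^0 ↦ 3·X^1·Y^0·Z^1.
  monomial 1·x^0·y^2 ↦ 1·X^0·Y^2·Z^0.
  monomial 3·x^0·y^1 ↦ 3·X^0·Y^1·Z^1.
  monomial 3·x^0·y^0 ↦ 3·X^0·Y^0·Z^2.
Collecting: F(X, Y, Z) = -2*X**2 + 3*X*Z + Y**2 + 3*Y*Z + 3*Z**2.
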